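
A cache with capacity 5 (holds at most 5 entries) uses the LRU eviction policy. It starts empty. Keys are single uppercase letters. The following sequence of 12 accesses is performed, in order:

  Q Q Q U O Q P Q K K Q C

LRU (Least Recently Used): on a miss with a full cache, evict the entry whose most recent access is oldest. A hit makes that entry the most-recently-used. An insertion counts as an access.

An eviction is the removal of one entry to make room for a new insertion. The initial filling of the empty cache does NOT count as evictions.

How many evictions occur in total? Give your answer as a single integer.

Answer: 1

Derivation:
LRU simulation (capacity=5):
  1. access Q: MISS. Cache (LRU->MRU): [Q]
  2. access Q: HIT. Cache (LRU->MRU): [Q]
  3. access Q: HIT. Cache (LRU->MRU): [Q]
  4. access U: MISS. Cache (LRU->MRU): [Q U]
  5. access O: MISS. Cache (LRU->MRU): [Q U O]
  6. access Q: HIT. Cache (LRU->MRU): [U O Q]
  7. access P: MISS. Cache (LRU->MRU): [U O Q P]
  8. access Q: HIT. Cache (LRU->MRU): [U O P Q]
  9. access K: MISS. Cache (LRU->MRU): [U O P Q K]
  10. access K: HIT. Cache (LRU->MRU): [U O P Q K]
  11. access Q: HIT. Cache (LRU->MRU): [U O P K Q]
  12. access C: MISS, evict U. Cache (LRU->MRU): [O P K Q C]
Total: 6 hits, 6 misses, 1 evictions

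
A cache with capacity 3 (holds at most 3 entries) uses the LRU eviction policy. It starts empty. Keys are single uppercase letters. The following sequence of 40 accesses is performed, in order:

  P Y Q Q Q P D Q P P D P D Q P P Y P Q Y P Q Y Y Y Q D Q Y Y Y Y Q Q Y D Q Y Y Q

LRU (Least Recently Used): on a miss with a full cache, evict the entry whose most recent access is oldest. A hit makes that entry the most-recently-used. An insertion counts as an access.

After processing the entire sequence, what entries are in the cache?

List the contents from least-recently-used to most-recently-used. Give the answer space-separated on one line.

Answer: D Y Q

Derivation:
LRU simulation (capacity=3):
  1. access P: MISS. Cache (LRU->MRU): [P]
  2. access Y: MISS. Cache (LRU->MRU): [P Y]
  3. access Q: MISS. Cache (LRU->MRU): [P Y Q]
  4. access Q: HIT. Cache (LRU->MRU): [P Y Q]
  5. access Q: HIT. Cache (LRU->MRU): [P Y Q]
  6. access P: HIT. Cache (LRU->MRU): [Y Q P]
  7. access D: MISS, evict Y. Cache (LRU->MRU): [Q P D]
  8. access Q: HIT. Cache (LRU->MRU): [P D Q]
  9. access P: HIT. Cache (LRU->MRU): [D Q P]
  10. access P: HIT. Cache (LRU->MRU): [D Q P]
  11. access D: HIT. Cache (LRU->MRU): [Q P D]
  12. access P: HIT. Cache (LRU->MRU): [Q D P]
  13. access D: HIT. Cache (LRU->MRU): [Q P D]
  14. access Q: HIT. Cache (LRU->MRU): [P D Q]
  15. access P: HIT. Cache (LRU->MRU): [D Q P]
  16. access P: HIT. Cache (LRU->MRU): [D Q P]
  17. access Y: MISS, evict D. Cache (LRU->MRU): [Q P Y]
  18. access P: HIT. Cache (LRU->MRU): [Q Y P]
  19. access Q: HIT. Cache (LRU->MRU): [Y P Q]
  20. access Y: HIT. Cache (LRU->MRU): [P Q Y]
  21. access P: HIT. Cache (LRU->MRU): [Q Y P]
  22. access Q: HIT. Cache (LRU->MRU): [Y P Q]
  23. access Y: HIT. Cache (LRU->MRU): [P Q Y]
  24. access Y: HIT. Cache (LRU->MRU): [P Q Y]
  25. access Y: HIT. Cache (LRU->MRU): [P Q Y]
  26. access Q: HIT. Cache (LRU->MRU): [P Y Q]
  27. access D: MISS, evict P. Cache (LRU->MRU): [Y Q D]
  28. access Q: HIT. Cache (LRU->MRU): [Y D Q]
  29. access Y: HIT. Cache (LRU->MRU): [D Q Y]
  30. access Y: HIT. Cache (LRU->MRU): [D Q Y]
  31. access Y: HIT. Cache (LRU->MRU): [D Q Y]
  32. access Y: HIT. Cache (LRU->MRU): [D Q Y]
  33. access Q: HIT. Cache (LRU->MRU): [D Y Q]
  34. access Q: HIT. Cache (LRU->MRU): [D Y Q]
  35. access Y: HIT. Cache (LRU->MRU): [D Q Y]
  36. access D: HIT. Cache (LRU->MRU): [Q Y D]
  37. access Q: HIT. Cache (LRU->MRU): [Y D Q]
  38. access Y: HIT. Cache (LRU->MRU): [D Q Y]
  39. access Y: HIT. Cache (LRU->MRU): [D Q Y]
  40. access Q: HIT. Cache (LRU->MRU): [D Y Q]
Total: 34 hits, 6 misses, 3 evictions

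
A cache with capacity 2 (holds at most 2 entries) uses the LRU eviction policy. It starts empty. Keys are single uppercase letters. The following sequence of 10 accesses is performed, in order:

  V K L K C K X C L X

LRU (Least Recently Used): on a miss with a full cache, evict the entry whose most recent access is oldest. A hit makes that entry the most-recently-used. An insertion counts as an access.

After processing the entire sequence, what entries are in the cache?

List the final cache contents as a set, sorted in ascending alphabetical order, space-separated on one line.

Answer: L X

Derivation:
LRU simulation (capacity=2):
  1. access V: MISS. Cache (LRU->MRU): [V]
  2. access K: MISS. Cache (LRU->MRU): [V K]
  3. access L: MISS, evict V. Cache (LRU->MRU): [K L]
  4. access K: HIT. Cache (LRU->MRU): [L K]
  5. access C: MISS, evict L. Cache (LRU->MRU): [K C]
  6. access K: HIT. Cache (LRU->MRU): [C K]
  7. access X: MISS, evict C. Cache (LRU->MRU): [K X]
  8. access C: MISS, evict K. Cache (LRU->MRU): [X C]
  9. access L: MISS, evict X. Cache (LRU->MRU): [C L]
  10. access X: MISS, evict C. Cache (LRU->MRU): [L X]
Total: 2 hits, 8 misses, 6 evictions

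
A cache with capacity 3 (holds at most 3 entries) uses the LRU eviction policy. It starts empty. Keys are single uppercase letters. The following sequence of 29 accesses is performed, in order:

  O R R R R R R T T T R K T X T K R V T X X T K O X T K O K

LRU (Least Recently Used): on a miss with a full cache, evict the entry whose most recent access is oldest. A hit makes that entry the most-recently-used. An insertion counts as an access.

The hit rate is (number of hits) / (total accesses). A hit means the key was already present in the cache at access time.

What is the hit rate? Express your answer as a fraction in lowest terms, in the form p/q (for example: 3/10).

Answer: 14/29

Derivation:
LRU simulation (capacity=3):
  1. access O: MISS. Cache (LRU->MRU): [O]
  2. access R: MISS. Cache (LRU->MRU): [O R]
  3. access R: HIT. Cache (LRU->MRU): [O R]
  4. access R: HIT. Cache (LRU->MRU): [O R]
  5. access R: HIT. Cache (LRU->MRU): [O R]
  6. access R: HIT. Cache (LRU->MRU): [O R]
  7. access R: HIT. Cache (LRU->MRU): [O R]
  8. access T: MISS. Cache (LRU->MRU): [O R T]
  9. access T: HIT. Cache (LRU->MRU): [O R T]
  10. access T: HIT. Cache (LRU->MRU): [O R T]
  11. access R: HIT. Cache (LRU->MRU): [O T R]
  12. access K: MISS, evict O. Cache (LRU->MRU): [T R K]
  13. access T: HIT. Cache (LRU->MRU): [R K T]
  14. access X: MISS, evict R. Cache (LRU->MRU): [K T X]
  15. access T: HIT. Cache (LRU->MRU): [K X T]
  16. access K: HIT. Cache (LRU->MRU): [X T K]
  17. access R: MISS, evict X. Cache (LRU->MRU): [T K R]
  18. access V: MISS, evict T. Cache (LRU->MRU): [K R V]
  19. access T: MISS, evict K. Cache (LRU->MRU): [R V T]
  20. access X: MISS, evict R. Cache (LRU->MRU): [V T X]
  21. access X: HIT. Cache (LRU->MRU): [V T X]
  22. access T: HIT. Cache (LRU->MRU): [V X T]
  23. access K: MISS, evict V. Cache (LRU->MRU): [X T K]
  24. access O: MISS, evict X. Cache (LRU->MRU): [T K O]
  25. access X: MISS, evict T. Cache (LRU->MRU): [K O X]
  26. access T: MISS, evict K. Cache (LRU->MRU): [O X T]
  27. access K: MISS, evict O. Cache (LRU->MRU): [X T K]
  28. access O: MISS, evict X. Cache (LRU->MRU): [T K O]
  29. access K: HIT. Cache (LRU->MRU): [T O K]
Total: 14 hits, 15 misses, 12 evictions

Hit rate = 14/29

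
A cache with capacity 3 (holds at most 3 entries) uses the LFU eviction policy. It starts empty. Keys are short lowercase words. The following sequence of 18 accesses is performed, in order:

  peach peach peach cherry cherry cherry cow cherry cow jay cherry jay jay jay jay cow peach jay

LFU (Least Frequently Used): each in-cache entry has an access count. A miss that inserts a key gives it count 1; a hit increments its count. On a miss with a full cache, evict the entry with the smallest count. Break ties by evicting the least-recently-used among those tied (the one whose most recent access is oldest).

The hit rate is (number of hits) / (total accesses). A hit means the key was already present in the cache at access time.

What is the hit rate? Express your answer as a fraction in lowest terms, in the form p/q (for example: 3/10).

Answer: 2/3

Derivation:
LFU simulation (capacity=3):
  1. access peach: MISS. Cache: [peach(c=1)]
  2. access peach: HIT, count now 2. Cache: [peach(c=2)]
  3. access peach: HIT, count now 3. Cache: [peach(c=3)]
  4. access cherry: MISS. Cache: [cherry(c=1) peach(c=3)]
  5. access cherry: HIT, count now 2. Cache: [cherry(c=2) peach(c=3)]
  6. access cherry: HIT, count now 3. Cache: [peach(c=3) cherry(c=3)]
  7. access cow: MISS. Cache: [cow(c=1) peach(c=3) cherry(c=3)]
  8. access cherry: HIT, count now 4. Cache: [cow(c=1) peach(c=3) cherry(c=4)]
  9. access cow: HIT, count now 2. Cache: [cow(c=2) peach(c=3) cherry(c=4)]
  10. access jay: MISS, evict cow(c=2). Cache: [jay(c=1) peach(c=3) cherry(c=4)]
  11. access cherry: HIT, count now 5. Cache: [jay(c=1) peach(c=3) cherry(c=5)]
  12. access jay: HIT, count now 2. Cache: [jay(c=2) peach(c=3) cherry(c=5)]
  13. access jay: HIT, count now 3. Cache: [peach(c=3) jay(c=3) cherry(c=5)]
  14. access jay: HIT, count now 4. Cache: [peach(c=3) jay(c=4) cherry(c=5)]
  15. access jay: HIT, count now 5. Cache: [peach(c=3) cherry(c=5) jay(c=5)]
  16. access cow: MISS, evict peach(c=3). Cache: [cow(c=1) cherry(c=5) jay(c=5)]
  17. access peach: MISS, evict cow(c=1). Cache: [peach(c=1) cherry(c=5) jay(c=5)]
  18. access jay: HIT, count now 6. Cache: [peach(c=1) cherry(c=5) jay(c=6)]
Total: 12 hits, 6 misses, 3 evictions

Hit rate = 12/18 = 2/3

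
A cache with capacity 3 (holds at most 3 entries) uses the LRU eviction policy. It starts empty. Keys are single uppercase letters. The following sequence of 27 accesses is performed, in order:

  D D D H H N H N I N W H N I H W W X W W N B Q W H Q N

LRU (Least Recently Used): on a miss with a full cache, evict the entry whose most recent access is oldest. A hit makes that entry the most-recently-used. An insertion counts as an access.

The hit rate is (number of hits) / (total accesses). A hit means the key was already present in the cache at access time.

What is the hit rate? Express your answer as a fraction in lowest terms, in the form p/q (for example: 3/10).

LRU simulation (capacity=3):
  1. access D: MISS. Cache (LRU->MRU): [D]
  2. access D: HIT. Cache (LRU->MRU): [D]
  3. access D: HIT. Cache (LRU->MRU): [D]
  4. access H: MISS. Cache (LRU->MRU): [D H]
  5. access H: HIT. Cache (LRU->MRU): [D H]
  6. access N: MISS. Cache (LRU->MRU): [D H N]
  7. access H: HIT. Cache (LRU->MRU): [D N H]
  8. access N: HIT. Cache (LRU->MRU): [D H N]
  9. access I: MISS, evict D. Cache (LRU->MRU): [H N I]
  10. access N: HIT. Cache (LRU->MRU): [H I N]
  11. access W: MISS, evict H. Cache (LRU->MRU): [I N W]
  12. access H: MISS, evict I. Cache (LRU->MRU): [N W H]
  13. access N: HIT. Cache (LRU->MRU): [W H N]
  14. access I: MISS, evict W. Cache (LRU->MRU): [H N I]
  15. access H: HIT. Cache (LRU->MRU): [N I H]
  16. access W: MISS, evict N. Cache (LRU->MRU): [I H W]
  17. access W: HIT. Cache (LRU->MRU): [I H W]
  18. access X: MISS, evict I. Cache (LRU->MRU): [H W X]
  19. access W: HIT. Cache (LRU->MRU): [H X W]
  20. access W: HIT. Cache (LRU->MRU): [H X W]
  21. access N: MISS, evict H. Cache (LRU->MRU): [X W N]
  22. access B: MISS, evict X. Cache (LRU->MRU): [W N B]
  23. access Q: MISS, evict W. Cache (LRU->MRU): [N B Q]
  24. access W: MISS, evict N. Cache (LRU->MRU): [B Q W]
  25. access H: MISS, evict B. Cache (LRU->MRU): [Q W H]
  26. access Q: HIT. Cache (LRU->MRU): [W H Q]
  27. access N: MISS, evict W. Cache (LRU->MRU): [H Q N]
Total: 12 hits, 15 misses, 12 evictions

Hit rate = 12/27 = 4/9

Answer: 4/9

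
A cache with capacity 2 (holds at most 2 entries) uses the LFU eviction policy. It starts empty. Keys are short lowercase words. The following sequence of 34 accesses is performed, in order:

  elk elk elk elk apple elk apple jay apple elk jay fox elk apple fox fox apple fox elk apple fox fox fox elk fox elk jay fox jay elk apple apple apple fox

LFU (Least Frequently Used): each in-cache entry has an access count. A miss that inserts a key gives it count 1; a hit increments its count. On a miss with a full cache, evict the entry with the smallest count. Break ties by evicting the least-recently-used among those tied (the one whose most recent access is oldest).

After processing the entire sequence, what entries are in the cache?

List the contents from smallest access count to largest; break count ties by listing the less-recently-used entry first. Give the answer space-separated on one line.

Answer: fox elk

Derivation:
LFU simulation (capacity=2):
  1. access elk: MISS. Cache: [elk(c=1)]
  2. access elk: HIT, count now 2. Cache: [elk(c=2)]
  3. access elk: HIT, count now 3. Cache: [elk(c=3)]
  4. access elk: HIT, count now 4. Cache: [elk(c=4)]
  5. access apple: MISS. Cache: [apple(c=1) elk(c=4)]
  6. access elk: HIT, count now 5. Cache: [apple(c=1) elk(c=5)]
  7. access apple: HIT, count now 2. Cache: [apple(c=2) elk(c=5)]
  8. access jay: MISS, evict apple(c=2). Cache: [jay(c=1) elk(c=5)]
  9. access apple: MISS, evict jay(c=1). Cache: [apple(c=1) elk(c=5)]
  10. access elk: HIT, count now 6. Cache: [apple(c=1) elk(c=6)]
  11. access jay: MISS, evict apple(c=1). Cache: [jay(c=1) elk(c=6)]
  12. access fox: MISS, evict jay(c=1). Cache: [fox(c=1) elk(c=6)]
  13. access elk: HIT, count now 7. Cache: [fox(c=1) elk(c=7)]
  14. access apple: MISS, evict fox(c=1). Cache: [apple(c=1) elk(c=7)]
  15. access fox: MISS, evict apple(c=1). Cache: [fox(c=1) elk(c=7)]
  16. access fox: HIT, count now 2. Cache: [fox(c=2) elk(c=7)]
  17. access apple: MISS, evict fox(c=2). Cache: [apple(c=1) elk(c=7)]
  18. access fox: MISS, evict apple(c=1). Cache: [fox(c=1) elk(c=7)]
  19. access elk: HIT, count now 8. Cache: [fox(c=1) elk(c=8)]
  20. access apple: MISS, evict fox(c=1). Cache: [apple(c=1) elk(c=8)]
  21. access fox: MISS, evict apple(c=1). Cache: [fox(c=1) elk(c=8)]
  22. access fox: HIT, count now 2. Cache: [fox(c=2) elk(c=8)]
  23. access fox: HIT, count now 3. Cache: [fox(c=3) elk(c=8)]
  24. access elk: HIT, count now 9. Cache: [fox(c=3) elk(c=9)]
  25. access fox: HIT, count now 4. Cache: [fox(c=4) elk(c=9)]
  26. access elk: HIT, count now 10. Cache: [fox(c=4) elk(c=10)]
  27. access jay: MISS, evict fox(c=4). Cache: [jay(c=1) elk(c=10)]
  28. access fox: MISS, evict jay(c=1). Cache: [fox(c=1) elk(c=10)]
  29. access jay: MISS, evict fox(c=1). Cache: [jay(c=1) elk(c=10)]
  30. access elk: HIT, count now 11. Cache: [jay(c=1) elk(c=11)]
  31. access apple: MISS, evict jay(c=1). Cache: [apple(c=1) elk(c=11)]
  32. access apple: HIT, count now 2. Cache: [apple(c=2) elk(c=11)]
  33. access apple: HIT, count now 3. Cache: [apple(c=3) elk(c=11)]
  34. access fox: MISS, evict apple(c=3). Cache: [fox(c=1) elk(c=11)]
Total: 17 hits, 17 misses, 15 evictions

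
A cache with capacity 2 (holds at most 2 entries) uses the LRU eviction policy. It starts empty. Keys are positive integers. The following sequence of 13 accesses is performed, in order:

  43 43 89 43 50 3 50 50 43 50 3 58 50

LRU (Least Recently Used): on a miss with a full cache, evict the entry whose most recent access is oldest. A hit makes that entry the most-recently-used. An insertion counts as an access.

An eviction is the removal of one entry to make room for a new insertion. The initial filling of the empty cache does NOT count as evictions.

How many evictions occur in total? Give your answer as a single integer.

LRU simulation (capacity=2):
  1. access 43: MISS. Cache (LRU->MRU): [43]
  2. access 43: HIT. Cache (LRU->MRU): [43]
  3. access 89: MISS. Cache (LRU->MRU): [43 89]
  4. access 43: HIT. Cache (LRU->MRU): [89 43]
  5. access 50: MISS, evict 89. Cache (LRU->MRU): [43 50]
  6. access 3: MISS, evict 43. Cache (LRU->MRU): [50 3]
  7. access 50: HIT. Cache (LRU->MRU): [3 50]
  8. access 50: HIT. Cache (LRU->MRU): [3 50]
  9. access 43: MISS, evict 3. Cache (LRU->MRU): [50 43]
  10. access 50: HIT. Cache (LRU->MRU): [43 50]
  11. access 3: MISS, evict 43. Cache (LRU->MRU): [50 3]
  12. access 58: MISS, evict 50. Cache (LRU->MRU): [3 58]
  13. access 50: MISS, evict 3. Cache (LRU->MRU): [58 50]
Total: 5 hits, 8 misses, 6 evictions

Answer: 6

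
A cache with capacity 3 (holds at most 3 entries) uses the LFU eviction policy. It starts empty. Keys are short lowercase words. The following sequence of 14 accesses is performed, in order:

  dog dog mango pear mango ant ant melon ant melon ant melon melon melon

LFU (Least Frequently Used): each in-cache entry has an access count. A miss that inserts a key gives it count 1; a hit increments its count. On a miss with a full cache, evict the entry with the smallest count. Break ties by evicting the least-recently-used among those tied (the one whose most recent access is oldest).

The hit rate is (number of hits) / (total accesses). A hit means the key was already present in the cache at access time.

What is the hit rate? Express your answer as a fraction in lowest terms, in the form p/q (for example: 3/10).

Answer: 9/14

Derivation:
LFU simulation (capacity=3):
  1. access dog: MISS. Cache: [dog(c=1)]
  2. access dog: HIT, count now 2. Cache: [dog(c=2)]
  3. access mango: MISS. Cache: [mango(c=1) dog(c=2)]
  4. access pear: MISS. Cache: [mango(c=1) pear(c=1) dog(c=2)]
  5. access mango: HIT, count now 2. Cache: [pear(c=1) dog(c=2) mango(c=2)]
  6. access ant: MISS, evict pear(c=1). Cache: [ant(c=1) dog(c=2) mango(c=2)]
  7. access ant: HIT, count now 2. Cache: [dog(c=2) mango(c=2) ant(c=2)]
  8. access melon: MISS, evict dog(c=2). Cache: [melon(c=1) mango(c=2) ant(c=2)]
  9. access ant: HIT, count now 3. Cache: [melon(c=1) mango(c=2) ant(c=3)]
  10. access melon: HIT, count now 2. Cache: [mango(c=2) melon(c=2) ant(c=3)]
  11. access ant: HIT, count now 4. Cache: [mango(c=2) melon(c=2) ant(c=4)]
  12. access melon: HIT, count now 3. Cache: [mango(c=2) melon(c=3) ant(c=4)]
  13. access melon: HIT, count now 4. Cache: [mango(c=2) ant(c=4) melon(c=4)]
  14. access melon: HIT, count now 5. Cache: [mango(c=2) ant(c=4) melon(c=5)]
Total: 9 hits, 5 misses, 2 evictions

Hit rate = 9/14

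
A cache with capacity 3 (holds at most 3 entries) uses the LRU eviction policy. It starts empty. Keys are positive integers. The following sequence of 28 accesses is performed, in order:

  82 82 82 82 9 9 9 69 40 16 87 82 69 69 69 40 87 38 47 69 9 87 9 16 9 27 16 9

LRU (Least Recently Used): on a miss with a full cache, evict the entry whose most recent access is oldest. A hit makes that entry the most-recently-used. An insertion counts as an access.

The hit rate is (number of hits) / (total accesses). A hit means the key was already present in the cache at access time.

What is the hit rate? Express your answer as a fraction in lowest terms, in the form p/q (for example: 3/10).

LRU simulation (capacity=3):
  1. access 82: MISS. Cache (LRU->MRU): [82]
  2. access 82: HIT. Cache (LRU->MRU): [82]
  3. access 82: HIT. Cache (LRU->MRU): [82]
  4. access 82: HIT. Cache (LRU->MRU): [82]
  5. access 9: MISS. Cache (LRU->MRU): [82 9]
  6. access 9: HIT. Cache (LRU->MRU): [82 9]
  7. access 9: HIT. Cache (LRU->MRU): [82 9]
  8. access 69: MISS. Cache (LRU->MRU): [82 9 69]
  9. access 40: MISS, evict 82. Cache (LRU->MRU): [9 69 40]
  10. access 16: MISS, evict 9. Cache (LRU->MRU): [69 40 16]
  11. access 87: MISS, evict 69. Cache (LRU->MRU): [40 16 87]
  12. access 82: MISS, evict 40. Cache (LRU->MRU): [16 87 82]
  13. access 69: MISS, evict 16. Cache (LRU->MRU): [87 82 69]
  14. access 69: HIT. Cache (LRU->MRU): [87 82 69]
  15. access 69: HIT. Cache (LRU->MRU): [87 82 69]
  16. access 40: MISS, evict 87. Cache (LRU->MRU): [82 69 40]
  17. access 87: MISS, evict 82. Cache (LRU->MRU): [69 40 87]
  18. access 38: MISS, evict 69. Cache (LRU->MRU): [40 87 38]
  19. access 47: MISS, evict 40. Cache (LRU->MRU): [87 38 47]
  20. access 69: MISS, evict 87. Cache (LRU->MRU): [38 47 69]
  21. access 9: MISS, evict 38. Cache (LRU->MRU): [47 69 9]
  22. access 87: MISS, evict 47. Cache (LRU->MRU): [69 9 87]
  23. access 9: HIT. Cache (LRU->MRU): [69 87 9]
  24. access 16: MISS, evict 69. Cache (LRU->MRU): [87 9 16]
  25. access 9: HIT. Cache (LRU->MRU): [87 16 9]
  26. access 27: MISS, evict 87. Cache (LRU->MRU): [16 9 27]
  27. access 16: HIT. Cache (LRU->MRU): [9 27 16]
  28. access 9: HIT. Cache (LRU->MRU): [27 16 9]
Total: 11 hits, 17 misses, 14 evictions

Hit rate = 11/28

Answer: 11/28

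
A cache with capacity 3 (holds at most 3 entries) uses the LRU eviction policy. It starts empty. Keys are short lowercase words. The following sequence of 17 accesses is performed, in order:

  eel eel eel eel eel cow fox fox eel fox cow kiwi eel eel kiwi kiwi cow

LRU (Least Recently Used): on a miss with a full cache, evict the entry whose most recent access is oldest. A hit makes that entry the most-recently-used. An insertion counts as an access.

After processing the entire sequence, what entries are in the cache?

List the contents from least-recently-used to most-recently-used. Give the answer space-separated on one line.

Answer: eel kiwi cow

Derivation:
LRU simulation (capacity=3):
  1. access eel: MISS. Cache (LRU->MRU): [eel]
  2. access eel: HIT. Cache (LRU->MRU): [eel]
  3. access eel: HIT. Cache (LRU->MRU): [eel]
  4. access eel: HIT. Cache (LRU->MRU): [eel]
  5. access eel: HIT. Cache (LRU->MRU): [eel]
  6. access cow: MISS. Cache (LRU->MRU): [eel cow]
  7. access fox: MISS. Cache (LRU->MRU): [eel cow fox]
  8. access fox: HIT. Cache (LRU->MRU): [eel cow fox]
  9. access eel: HIT. Cache (LRU->MRU): [cow fox eel]
  10. access fox: HIT. Cache (LRU->MRU): [cow eel fox]
  11. access cow: HIT. Cache (LRU->MRU): [eel fox cow]
  12. access kiwi: MISS, evict eel. Cache (LRU->MRU): [fox cow kiwi]
  13. access eel: MISS, evict fox. Cache (LRU->MRU): [cow kiwi eel]
  14. access eel: HIT. Cache (LRU->MRU): [cow kiwi eel]
  15. access kiwi: HIT. Cache (LRU->MRU): [cow eel kiwi]
  16. access kiwi: HIT. Cache (LRU->MRU): [cow eel kiwi]
  17. access cow: HIT. Cache (LRU->MRU): [eel kiwi cow]
Total: 12 hits, 5 misses, 2 evictions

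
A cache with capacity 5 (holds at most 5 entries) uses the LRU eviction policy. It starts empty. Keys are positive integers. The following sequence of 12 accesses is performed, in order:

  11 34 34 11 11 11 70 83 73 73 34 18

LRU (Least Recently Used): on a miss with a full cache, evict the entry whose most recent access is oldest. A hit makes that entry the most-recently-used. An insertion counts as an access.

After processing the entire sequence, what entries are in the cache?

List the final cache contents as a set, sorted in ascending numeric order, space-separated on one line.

Answer: 18 34 70 73 83

Derivation:
LRU simulation (capacity=5):
  1. access 11: MISS. Cache (LRU->MRU): [11]
  2. access 34: MISS. Cache (LRU->MRU): [11 34]
  3. access 34: HIT. Cache (LRU->MRU): [11 34]
  4. access 11: HIT. Cache (LRU->MRU): [34 11]
  5. access 11: HIT. Cache (LRU->MRU): [34 11]
  6. access 11: HIT. Cache (LRU->MRU): [34 11]
  7. access 70: MISS. Cache (LRU->MRU): [34 11 70]
  8. access 83: MISS. Cache (LRU->MRU): [34 11 70 83]
  9. access 73: MISS. Cache (LRU->MRU): [34 11 70 83 73]
  10. access 73: HIT. Cache (LRU->MRU): [34 11 70 83 73]
  11. access 34: HIT. Cache (LRU->MRU): [11 70 83 73 34]
  12. access 18: MISS, evict 11. Cache (LRU->MRU): [70 83 73 34 18]
Total: 6 hits, 6 misses, 1 evictions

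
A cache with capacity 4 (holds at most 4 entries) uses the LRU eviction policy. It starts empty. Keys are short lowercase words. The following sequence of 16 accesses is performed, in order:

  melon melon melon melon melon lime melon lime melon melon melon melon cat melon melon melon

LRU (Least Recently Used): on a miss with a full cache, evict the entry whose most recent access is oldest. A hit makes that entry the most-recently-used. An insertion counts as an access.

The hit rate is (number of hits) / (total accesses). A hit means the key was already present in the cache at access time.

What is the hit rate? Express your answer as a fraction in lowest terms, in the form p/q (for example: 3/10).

Answer: 13/16

Derivation:
LRU simulation (capacity=4):
  1. access melon: MISS. Cache (LRU->MRU): [melon]
  2. access melon: HIT. Cache (LRU->MRU): [melon]
  3. access melon: HIT. Cache (LRU->MRU): [melon]
  4. access melon: HIT. Cache (LRU->MRU): [melon]
  5. access melon: HIT. Cache (LRU->MRU): [melon]
  6. access lime: MISS. Cache (LRU->MRU): [melon lime]
  7. access melon: HIT. Cache (LRU->MRU): [lime melon]
  8. access lime: HIT. Cache (LRU->MRU): [melon lime]
  9. access melon: HIT. Cache (LRU->MRU): [lime melon]
  10. access melon: HIT. Cache (LRU->MRU): [lime melon]
  11. access melon: HIT. Cache (LRU->MRU): [lime melon]
  12. access melon: HIT. Cache (LRU->MRU): [lime melon]
  13. access cat: MISS. Cache (LRU->MRU): [lime melon cat]
  14. access melon: HIT. Cache (LRU->MRU): [lime cat melon]
  15. access melon: HIT. Cache (LRU->MRU): [lime cat melon]
  16. access melon: HIT. Cache (LRU->MRU): [lime cat melon]
Total: 13 hits, 3 misses, 0 evictions

Hit rate = 13/16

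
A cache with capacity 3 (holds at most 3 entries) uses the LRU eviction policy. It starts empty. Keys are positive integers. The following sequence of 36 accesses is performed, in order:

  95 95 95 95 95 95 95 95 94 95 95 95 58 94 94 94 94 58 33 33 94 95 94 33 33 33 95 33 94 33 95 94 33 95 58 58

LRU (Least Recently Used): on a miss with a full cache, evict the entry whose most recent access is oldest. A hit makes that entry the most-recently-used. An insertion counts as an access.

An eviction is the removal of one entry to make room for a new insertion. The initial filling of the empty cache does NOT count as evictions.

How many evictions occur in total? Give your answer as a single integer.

Answer: 3

Derivation:
LRU simulation (capacity=3):
  1. access 95: MISS. Cache (LRU->MRU): [95]
  2. access 95: HIT. Cache (LRU->MRU): [95]
  3. access 95: HIT. Cache (LRU->MRU): [95]
  4. access 95: HIT. Cache (LRU->MRU): [95]
  5. access 95: HIT. Cache (LRU->MRU): [95]
  6. access 95: HIT. Cache (LRU->MRU): [95]
  7. access 95: HIT. Cache (LRU->MRU): [95]
  8. access 95: HIT. Cache (LRU->MRU): [95]
  9. access 94: MISS. Cache (LRU->MRU): [95 94]
  10. access 95: HIT. Cache (LRU->MRU): [94 95]
  11. access 95: HIT. Cache (LRU->MRU): [94 95]
  12. access 95: HIT. Cache (LRU->MRU): [94 95]
  13. access 58: MISS. Cache (LRU->MRU): [94 95 58]
  14. access 94: HIT. Cache (LRU->MRU): [95 58 94]
  15. access 94: HIT. Cache (LRU->MRU): [95 58 94]
  16. access 94: HIT. Cache (LRU->MRU): [95 58 94]
  17. access 94: HIT. Cache (LRU->MRU): [95 58 94]
  18. access 58: HIT. Cache (LRU->MRU): [95 94 58]
  19. access 33: MISS, evict 95. Cache (LRU->MRU): [94 58 33]
  20. access 33: HIT. Cache (LRU->MRU): [94 58 33]
  21. access 94: HIT. Cache (LRU->MRU): [58 33 94]
  22. access 95: MISS, evict 58. Cache (LRU->MRU): [33 94 95]
  23. access 94: HIT. Cache (LRU->MRU): [33 95 94]
  24. access 33: HIT. Cache (LRU->MRU): [95 94 33]
  25. access 33: HIT. Cache (LRU->MRU): [95 94 33]
  26. access 33: HIT. Cache (LRU->MRU): [95 94 33]
  27. access 95: HIT. Cache (LRU->MRU): [94 33 95]
  28. access 33: HIT. Cache (LRU->MRU): [94 95 33]
  29. access 94: HIT. Cache (LRU->MRU): [95 33 94]
  30. access 33: HIT. Cache (LRU->MRU): [95 94 33]
  31. access 95: HIT. Cache (LRU->MRU): [94 33 95]
  32. access 94: HIT. Cache (LRU->MRU): [33 95 94]
  33. access 33: HIT. Cache (LRU->MRU): [95 94 33]
  34. access 95: HIT. Cache (LRU->MRU): [94 33 95]
  35. access 58: MISS, evict 94. Cache (LRU->MRU): [33 95 58]
  36. access 58: HIT. Cache (LRU->MRU): [33 95 58]
Total: 30 hits, 6 misses, 3 evictions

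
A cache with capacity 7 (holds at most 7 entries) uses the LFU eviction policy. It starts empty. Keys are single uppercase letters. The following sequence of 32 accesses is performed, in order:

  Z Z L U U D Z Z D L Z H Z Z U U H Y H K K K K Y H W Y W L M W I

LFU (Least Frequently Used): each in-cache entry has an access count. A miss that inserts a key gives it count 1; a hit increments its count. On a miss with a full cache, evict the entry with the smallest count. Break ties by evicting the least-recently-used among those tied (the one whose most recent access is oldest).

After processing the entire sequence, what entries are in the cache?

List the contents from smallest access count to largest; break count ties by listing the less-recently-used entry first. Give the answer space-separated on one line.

Answer: I Y L U K H Z

Derivation:
LFU simulation (capacity=7):
  1. access Z: MISS. Cache: [Z(c=1)]
  2. access Z: HIT, count now 2. Cache: [Z(c=2)]
  3. access L: MISS. Cache: [L(c=1) Z(c=2)]
  4. access U: MISS. Cache: [L(c=1) U(c=1) Z(c=2)]
  5. access U: HIT, count now 2. Cache: [L(c=1) Z(c=2) U(c=2)]
  6. access D: MISS. Cache: [L(c=1) D(c=1) Z(c=2) U(c=2)]
  7. access Z: HIT, count now 3. Cache: [L(c=1) D(c=1) U(c=2) Z(c=3)]
  8. access Z: HIT, count now 4. Cache: [L(c=1) D(c=1) U(c=2) Z(c=4)]
  9. access D: HIT, count now 2. Cache: [L(c=1) U(c=2) D(c=2) Z(c=4)]
  10. access L: HIT, count now 2. Cache: [U(c=2) D(c=2) L(c=2) Z(c=4)]
  11. access Z: HIT, count now 5. Cache: [U(c=2) D(c=2) L(c=2) Z(c=5)]
  12. access H: MISS. Cache: [H(c=1) U(c=2) D(c=2) L(c=2) Z(c=5)]
  13. access Z: HIT, count now 6. Cache: [H(c=1) U(c=2) D(c=2) L(c=2) Z(c=6)]
  14. access Z: HIT, count now 7. Cache: [H(c=1) U(c=2) D(c=2) L(c=2) Z(c=7)]
  15. access U: HIT, count now 3. Cache: [H(c=1) D(c=2) L(c=2) U(c=3) Z(c=7)]
  16. access U: HIT, count now 4. Cache: [H(c=1) D(c=2) L(c=2) U(c=4) Z(c=7)]
  17. access H: HIT, count now 2. Cache: [D(c=2) L(c=2) H(c=2) U(c=4) Z(c=7)]
  18. access Y: MISS. Cache: [Y(c=1) D(c=2) L(c=2) H(c=2) U(c=4) Z(c=7)]
  19. access H: HIT, count now 3. Cache: [Y(c=1) D(c=2) L(c=2) H(c=3) U(c=4) Z(c=7)]
  20. access K: MISS. Cache: [Y(c=1) K(c=1) D(c=2) L(c=2) H(c=3) U(c=4) Z(c=7)]
  21. access K: HIT, count now 2. Cache: [Y(c=1) D(c=2) L(c=2) K(c=2) H(c=3) U(c=4) Z(c=7)]
  22. access K: HIT, count now 3. Cache: [Y(c=1) D(c=2) L(c=2) H(c=3) K(c=3) U(c=4) Z(c=7)]
  23. access K: HIT, count now 4. Cache: [Y(c=1) D(c=2) L(c=2) H(c=3) U(c=4) K(c=4) Z(c=7)]
  24. access Y: HIT, count now 2. Cache: [D(c=2) L(c=2) Y(c=2) H(c=3) U(c=4) K(c=4) Z(c=7)]
  25. access H: HIT, count now 4. Cache: [D(c=2) L(c=2) Y(c=2) U(c=4) K(c=4) H(c=4) Z(c=7)]
  26. access W: MISS, evict D(c=2). Cache: [W(c=1) L(c=2) Y(c=2) U(c=4) K(c=4) H(c=4) Z(c=7)]
  27. access Y: HIT, count now 3. Cache: [W(c=1) L(c=2) Y(c=3) U(c=4) K(c=4) H(c=4) Z(c=7)]
  28. access W: HIT, count now 2. Cache: [L(c=2) W(c=2) Y(c=3) U(c=4) K(c=4) H(c=4) Z(c=7)]
  29. access L: HIT, count now 3. Cache: [W(c=2) Y(c=3) L(c=3) U(c=4) K(c=4) H(c=4) Z(c=7)]
  30. access M: MISS, evict W(c=2). Cache: [M(c=1) Y(c=3) L(c=3) U(c=4) K(c=4) H(c=4) Z(c=7)]
  31. access W: MISS, evict M(c=1). Cache: [W(c=1) Y(c=3) L(c=3) U(c=4) K(c=4) H(c=4) Z(c=7)]
  32. access I: MISS, evict W(c=1). Cache: [I(c=1) Y(c=3) L(c=3) U(c=4) K(c=4) H(c=4) Z(c=7)]
Total: 21 hits, 11 misses, 4 evictions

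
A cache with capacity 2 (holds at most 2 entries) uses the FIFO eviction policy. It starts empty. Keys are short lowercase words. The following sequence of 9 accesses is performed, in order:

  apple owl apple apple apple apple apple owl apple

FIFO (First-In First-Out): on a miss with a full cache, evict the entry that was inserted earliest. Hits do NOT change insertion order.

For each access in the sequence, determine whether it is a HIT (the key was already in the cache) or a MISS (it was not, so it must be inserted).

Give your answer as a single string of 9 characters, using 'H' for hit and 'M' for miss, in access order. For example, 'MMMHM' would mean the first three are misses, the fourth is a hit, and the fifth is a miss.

FIFO simulation (capacity=2):
  1. access apple: MISS. Cache (old->new): [apple]
  2. access owl: MISS. Cache (old->new): [apple owl]
  3. access apple: HIT. Cache (old->new): [apple owl]
  4. access apple: HIT. Cache (old->new): [apple owl]
  5. access apple: HIT. Cache (old->new): [apple owl]
  6. access apple: HIT. Cache (old->new): [apple owl]
  7. access apple: HIT. Cache (old->new): [apple owl]
  8. access owl: HIT. Cache (old->new): [apple owl]
  9. access apple: HIT. Cache (old->new): [apple owl]
Total: 7 hits, 2 misses, 0 evictions

Answer: MMHHHHHHH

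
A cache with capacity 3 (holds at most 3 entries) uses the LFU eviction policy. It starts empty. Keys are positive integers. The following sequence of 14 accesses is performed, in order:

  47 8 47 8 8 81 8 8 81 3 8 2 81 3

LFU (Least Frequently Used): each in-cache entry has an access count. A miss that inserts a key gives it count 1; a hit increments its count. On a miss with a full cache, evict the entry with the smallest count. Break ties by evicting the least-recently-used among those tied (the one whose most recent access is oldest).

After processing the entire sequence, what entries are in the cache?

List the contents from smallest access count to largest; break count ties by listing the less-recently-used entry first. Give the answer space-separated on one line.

LFU simulation (capacity=3):
  1. access 47: MISS. Cache: [47(c=1)]
  2. access 8: MISS. Cache: [47(c=1) 8(c=1)]
  3. access 47: HIT, count now 2. Cache: [8(c=1) 47(c=2)]
  4. access 8: HIT, count now 2. Cache: [47(c=2) 8(c=2)]
  5. access 8: HIT, count now 3. Cache: [47(c=2) 8(c=3)]
  6. access 81: MISS. Cache: [81(c=1) 47(c=2) 8(c=3)]
  7. access 8: HIT, count now 4. Cache: [81(c=1) 47(c=2) 8(c=4)]
  8. access 8: HIT, count now 5. Cache: [81(c=1) 47(c=2) 8(c=5)]
  9. access 81: HIT, count now 2. Cache: [47(c=2) 81(c=2) 8(c=5)]
  10. access 3: MISS, evict 47(c=2). Cache: [3(c=1) 81(c=2) 8(c=5)]
  11. access 8: HIT, count now 6. Cache: [3(c=1) 81(c=2) 8(c=6)]
  12. access 2: MISS, evict 3(c=1). Cache: [2(c=1) 81(c=2) 8(c=6)]
  13. access 81: HIT, count now 3. Cache: [2(c=1) 81(c=3) 8(c=6)]
  14. access 3: MISS, evict 2(c=1). Cache: [3(c=1) 81(c=3) 8(c=6)]
Total: 8 hits, 6 misses, 3 evictions

Answer: 3 81 8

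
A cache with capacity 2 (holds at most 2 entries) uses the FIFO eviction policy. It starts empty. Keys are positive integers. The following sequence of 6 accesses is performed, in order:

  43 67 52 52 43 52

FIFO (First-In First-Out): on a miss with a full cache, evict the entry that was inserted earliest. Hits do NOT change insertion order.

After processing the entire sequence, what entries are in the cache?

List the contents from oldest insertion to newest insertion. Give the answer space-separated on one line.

Answer: 52 43

Derivation:
FIFO simulation (capacity=2):
  1. access 43: MISS. Cache (old->new): [43]
  2. access 67: MISS. Cache (old->new): [43 67]
  3. access 52: MISS, evict 43. Cache (old->new): [67 52]
  4. access 52: HIT. Cache (old->new): [67 52]
  5. access 43: MISS, evict 67. Cache (old->new): [52 43]
  6. access 52: HIT. Cache (old->new): [52 43]
Total: 2 hits, 4 misses, 2 evictions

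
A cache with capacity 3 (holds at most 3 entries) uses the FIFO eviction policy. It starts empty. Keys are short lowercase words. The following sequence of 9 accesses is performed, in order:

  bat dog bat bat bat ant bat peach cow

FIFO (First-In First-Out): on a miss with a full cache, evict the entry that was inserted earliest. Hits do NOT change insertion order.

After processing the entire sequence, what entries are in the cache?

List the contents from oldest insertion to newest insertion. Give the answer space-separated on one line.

Answer: ant peach cow

Derivation:
FIFO simulation (capacity=3):
  1. access bat: MISS. Cache (old->new): [bat]
  2. access dog: MISS. Cache (old->new): [bat dog]
  3. access bat: HIT. Cache (old->new): [bat dog]
  4. access bat: HIT. Cache (old->new): [bat dog]
  5. access bat: HIT. Cache (old->new): [bat dog]
  6. access ant: MISS. Cache (old->new): [bat dog ant]
  7. access bat: HIT. Cache (old->new): [bat dog ant]
  8. access peach: MISS, evict bat. Cache (old->new): [dog ant peach]
  9. access cow: MISS, evict dog. Cache (old->new): [ant peach cow]
Total: 4 hits, 5 misses, 2 evictions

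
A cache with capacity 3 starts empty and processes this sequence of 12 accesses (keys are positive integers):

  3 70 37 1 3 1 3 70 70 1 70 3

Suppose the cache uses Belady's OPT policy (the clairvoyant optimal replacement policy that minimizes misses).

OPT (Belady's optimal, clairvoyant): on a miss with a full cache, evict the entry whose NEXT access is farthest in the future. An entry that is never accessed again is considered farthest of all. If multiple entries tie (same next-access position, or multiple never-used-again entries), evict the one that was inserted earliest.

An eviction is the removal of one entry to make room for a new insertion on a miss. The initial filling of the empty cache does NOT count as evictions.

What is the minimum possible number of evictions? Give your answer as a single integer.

OPT (Belady) simulation (capacity=3):
  1. access 3: MISS. Cache: [3]
  2. access 70: MISS. Cache: [3 70]
  3. access 37: MISS. Cache: [3 70 37]
  4. access 1: MISS, evict 37 (next use: never). Cache: [3 70 1]
  5. access 3: HIT. Next use of 3: step 7. Cache: [3 70 1]
  6. access 1: HIT. Next use of 1: step 10. Cache: [3 70 1]
  7. access 3: HIT. Next use of 3: step 12. Cache: [3 70 1]
  8. access 70: HIT. Next use of 70: step 9. Cache: [3 70 1]
  9. access 70: HIT. Next use of 70: step 11. Cache: [3 70 1]
  10. access 1: HIT. Next use of 1: never. Cache: [3 70 1]
  11. access 70: HIT. Next use of 70: never. Cache: [3 70 1]
  12. access 3: HIT. Next use of 3: never. Cache: [3 70 1]
Total: 8 hits, 4 misses, 1 evictions

Answer: 1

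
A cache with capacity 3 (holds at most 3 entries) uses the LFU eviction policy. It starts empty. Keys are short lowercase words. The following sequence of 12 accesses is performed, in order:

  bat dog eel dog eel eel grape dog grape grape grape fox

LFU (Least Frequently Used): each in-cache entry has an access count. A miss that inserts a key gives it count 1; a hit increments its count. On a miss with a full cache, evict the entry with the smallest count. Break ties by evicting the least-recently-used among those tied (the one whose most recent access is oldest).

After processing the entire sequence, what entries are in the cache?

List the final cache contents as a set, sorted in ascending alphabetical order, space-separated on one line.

LFU simulation (capacity=3):
  1. access bat: MISS. Cache: [bat(c=1)]
  2. access dog: MISS. Cache: [bat(c=1) dog(c=1)]
  3. access eel: MISS. Cache: [bat(c=1) dog(c=1) eel(c=1)]
  4. access dog: HIT, count now 2. Cache: [bat(c=1) eel(c=1) dog(c=2)]
  5. access eel: HIT, count now 2. Cache: [bat(c=1) dog(c=2) eel(c=2)]
  6. access eel: HIT, count now 3. Cache: [bat(c=1) dog(c=2) eel(c=3)]
  7. access grape: MISS, evict bat(c=1). Cache: [grape(c=1) dog(c=2) eel(c=3)]
  8. access dog: HIT, count now 3. Cache: [grape(c=1) eel(c=3) dog(c=3)]
  9. access grape: HIT, count now 2. Cache: [grape(c=2) eel(c=3) dog(c=3)]
  10. access grape: HIT, count now 3. Cache: [eel(c=3) dog(c=3) grape(c=3)]
  11. access grape: HIT, count now 4. Cache: [eel(c=3) dog(c=3) grape(c=4)]
  12. access fox: MISS, evict eel(c=3). Cache: [fox(c=1) dog(c=3) grape(c=4)]
Total: 7 hits, 5 misses, 2 evictions

Answer: dog fox grape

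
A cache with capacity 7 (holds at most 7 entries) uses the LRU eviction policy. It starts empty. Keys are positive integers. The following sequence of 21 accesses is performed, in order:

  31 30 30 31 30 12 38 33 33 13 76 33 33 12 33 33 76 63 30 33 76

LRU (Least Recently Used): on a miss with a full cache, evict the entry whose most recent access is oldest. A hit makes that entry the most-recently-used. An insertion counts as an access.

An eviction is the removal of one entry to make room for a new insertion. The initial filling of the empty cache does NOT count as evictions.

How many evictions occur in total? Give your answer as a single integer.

Answer: 1

Derivation:
LRU simulation (capacity=7):
  1. access 31: MISS. Cache (LRU->MRU): [31]
  2. access 30: MISS. Cache (LRU->MRU): [31 30]
  3. access 30: HIT. Cache (LRU->MRU): [31 30]
  4. access 31: HIT. Cache (LRU->MRU): [30 31]
  5. access 30: HIT. Cache (LRU->MRU): [31 30]
  6. access 12: MISS. Cache (LRU->MRU): [31 30 12]
  7. access 38: MISS. Cache (LRU->MRU): [31 30 12 38]
  8. access 33: MISS. Cache (LRU->MRU): [31 30 12 38 33]
  9. access 33: HIT. Cache (LRU->MRU): [31 30 12 38 33]
  10. access 13: MISS. Cache (LRU->MRU): [31 30 12 38 33 13]
  11. access 76: MISS. Cache (LRU->MRU): [31 30 12 38 33 13 76]
  12. access 33: HIT. Cache (LRU->MRU): [31 30 12 38 13 76 33]
  13. access 33: HIT. Cache (LRU->MRU): [31 30 12 38 13 76 33]
  14. access 12: HIT. Cache (LRU->MRU): [31 30 38 13 76 33 12]
  15. access 33: HIT. Cache (LRU->MRU): [31 30 38 13 76 12 33]
  16. access 33: HIT. Cache (LRU->MRU): [31 30 38 13 76 12 33]
  17. access 76: HIT. Cache (LRU->MRU): [31 30 38 13 12 33 76]
  18. access 63: MISS, evict 31. Cache (LRU->MRU): [30 38 13 12 33 76 63]
  19. access 30: HIT. Cache (LRU->MRU): [38 13 12 33 76 63 30]
  20. access 33: HIT. Cache (LRU->MRU): [38 13 12 76 63 30 33]
  21. access 76: HIT. Cache (LRU->MRU): [38 13 12 63 30 33 76]
Total: 13 hits, 8 misses, 1 evictions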